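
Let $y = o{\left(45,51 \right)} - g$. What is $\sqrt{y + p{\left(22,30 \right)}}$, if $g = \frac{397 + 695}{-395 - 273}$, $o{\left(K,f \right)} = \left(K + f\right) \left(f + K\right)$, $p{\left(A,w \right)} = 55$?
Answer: $\frac{\sqrt{258604510}}{167} \approx 96.295$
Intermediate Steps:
$o{\left(K,f \right)} = \left(K + f\right)^{2}$ ($o{\left(K,f \right)} = \left(K + f\right) \left(K + f\right) = \left(K + f\right)^{2}$)
$g = - \frac{273}{167}$ ($g = \frac{1092}{-668} = 1092 \left(- \frac{1}{668}\right) = - \frac{273}{167} \approx -1.6347$)
$y = \frac{1539345}{167}$ ($y = \left(45 + 51\right)^{2} - - \frac{273}{167} = 96^{2} + \frac{273}{167} = 9216 + \frac{273}{167} = \frac{1539345}{167} \approx 9217.6$)
$\sqrt{y + p{\left(22,30 \right)}} = \sqrt{\frac{1539345}{167} + 55} = \sqrt{\frac{1548530}{167}} = \frac{\sqrt{258604510}}{167}$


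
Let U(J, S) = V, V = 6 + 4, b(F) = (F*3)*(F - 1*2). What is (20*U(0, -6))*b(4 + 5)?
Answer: 37800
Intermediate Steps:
b(F) = 3*F*(-2 + F) (b(F) = (3*F)*(F - 2) = (3*F)*(-2 + F) = 3*F*(-2 + F))
V = 10
U(J, S) = 10
(20*U(0, -6))*b(4 + 5) = (20*10)*(3*(4 + 5)*(-2 + (4 + 5))) = 200*(3*9*(-2 + 9)) = 200*(3*9*7) = 200*189 = 37800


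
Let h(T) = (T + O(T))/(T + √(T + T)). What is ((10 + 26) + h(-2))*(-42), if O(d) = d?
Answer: -1554 - 42*I ≈ -1554.0 - 42.0*I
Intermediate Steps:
h(T) = 2*T/(T + √2*√T) (h(T) = (T + T)/(T + √(T + T)) = (2*T)/(T + √(2*T)) = (2*T)/(T + √2*√T) = 2*T/(T + √2*√T))
((10 + 26) + h(-2))*(-42) = ((10 + 26) + 2*(-2)/(-2 + √2*√(-2)))*(-42) = (36 + 2*(-2)/(-2 + √2*(I*√2)))*(-42) = (36 + 2*(-2)/(-2 + 2*I))*(-42) = (36 + 2*(-2)*((-2 - 2*I)/8))*(-42) = (36 + (1 + I))*(-42) = (37 + I)*(-42) = -1554 - 42*I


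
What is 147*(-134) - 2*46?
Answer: -19790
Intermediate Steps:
147*(-134) - 2*46 = -19698 - 92 = -19790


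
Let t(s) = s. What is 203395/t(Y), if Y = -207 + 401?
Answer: 203395/194 ≈ 1048.4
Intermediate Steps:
Y = 194
203395/t(Y) = 203395/194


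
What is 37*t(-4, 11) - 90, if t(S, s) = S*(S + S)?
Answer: 1094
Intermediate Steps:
t(S, s) = 2*S**2 (t(S, s) = S*(2*S) = 2*S**2)
37*t(-4, 11) - 90 = 37*(2*(-4)**2) - 90 = 37*(2*16) - 90 = 37*32 - 90 = 1184 - 90 = 1094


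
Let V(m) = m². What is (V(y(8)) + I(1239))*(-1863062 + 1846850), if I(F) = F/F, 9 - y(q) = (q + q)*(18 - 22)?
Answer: -86409960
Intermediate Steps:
y(q) = 9 + 8*q (y(q) = 9 - (q + q)*(18 - 22) = 9 - 2*q*(-4) = 9 - (-8)*q = 9 + 8*q)
I(F) = 1
(V(y(8)) + I(1239))*(-1863062 + 1846850) = ((9 + 8*8)² + 1)*(-1863062 + 1846850) = ((9 + 64)² + 1)*(-16212) = (73² + 1)*(-16212) = (5329 + 1)*(-16212) = 5330*(-16212) = -86409960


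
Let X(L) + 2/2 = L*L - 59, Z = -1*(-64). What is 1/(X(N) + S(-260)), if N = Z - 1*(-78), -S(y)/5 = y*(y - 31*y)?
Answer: 1/10160104 ≈ 9.8424e-8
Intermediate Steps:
S(y) = 150*y² (S(y) = -5*y*(y - 31*y) = -5*y*(-30*y) = -(-150)*y² = 150*y²)
Z = 64
N = 142 (N = 64 - 1*(-78) = 64 + 78 = 142)
X(L) = -60 + L² (X(L) = -1 + (L*L - 59) = -1 + (L² - 59) = -1 + (-59 + L²) = -60 + L²)
1/(X(N) + S(-260)) = 1/((-60 + 142²) + 150*(-260)²) = 1/((-60 + 20164) + 150*67600) = 1/(20104 + 10140000) = 1/10160104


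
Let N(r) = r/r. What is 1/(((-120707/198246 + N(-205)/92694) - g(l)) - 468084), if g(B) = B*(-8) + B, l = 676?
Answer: -80597433/37345030848295 ≈ -2.1582e-6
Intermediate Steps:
N(r) = 1
g(B) = -7*B (g(B) = -8*B + B = -7*B)
1/(((-120707/198246 + N(-205)/92694) - g(l)) - 468084) = 1/(((-120707/198246 + 1/92694) - (-7)*676) - 468084) = 1/(((-120707*1/198246 + 1*(1/92694)) - 1*(-4732)) - 468084) = 1/(((-6353/10434 + 1/92694) + 4732) - 468084) = 1/((-49072879/80597433 + 4732) - 468084) = 1/(381337980077/80597433 - 468084) = 1/(-37345030848295/80597433) = -80597433/37345030848295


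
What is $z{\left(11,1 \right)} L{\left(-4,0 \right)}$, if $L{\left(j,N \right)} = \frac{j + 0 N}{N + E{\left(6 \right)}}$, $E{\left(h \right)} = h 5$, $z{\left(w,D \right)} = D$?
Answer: $- \frac{2}{15} \approx -0.13333$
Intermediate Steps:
$E{\left(h \right)} = 5 h$
$L{\left(j,N \right)} = \frac{j}{30 + N}$ ($L{\left(j,N \right)} = \frac{j + 0 N}{N + 5 \cdot 6} = \frac{j + 0}{N + 30} = \frac{j}{30 + N}$)
$z{\left(11,1 \right)} L{\left(-4,0 \right)} = 1 \left(- \frac{4}{30 + 0}\right) = 1 \left(- \frac{4}{30}\right) = 1 \left(\left(-4\right) \frac{1}{30}\right) = 1 \left(- \frac{2}{15}\right) = - \frac{2}{15}$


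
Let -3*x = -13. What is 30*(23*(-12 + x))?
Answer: -5290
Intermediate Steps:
x = 13/3 (x = -1/3*(-13) = 13/3 ≈ 4.3333)
30*(23*(-12 + x)) = 30*(23*(-12 + 13/3)) = 30*(23*(-23/3)) = 30*(-529/3) = -5290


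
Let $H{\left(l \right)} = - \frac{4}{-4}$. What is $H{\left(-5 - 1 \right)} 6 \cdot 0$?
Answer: $0$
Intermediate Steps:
$H{\left(l \right)} = 1$ ($H{\left(l \right)} = \left(-4\right) \left(- \frac{1}{4}\right) = 1$)
$H{\left(-5 - 1 \right)} 6 \cdot 0 = 1 \cdot 6 \cdot 0 = 6 \cdot 0 = 0$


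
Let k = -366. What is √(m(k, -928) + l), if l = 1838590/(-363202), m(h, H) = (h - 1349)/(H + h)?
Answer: I*√206351379843543410/234991694 ≈ 1.9331*I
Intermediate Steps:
m(h, H) = (-1349 + h)/(H + h)
l = -919295/181601 (l = 1838590*(-1/363202) = -919295/181601 ≈ -5.0622)
√(m(k, -928) + l) = √((-1349 - 366)/(-928 - 366) - 919295/181601) = √(-1715/(-1294) - 919295/181601) = √(-1/1294*(-1715) - 919295/181601) = √(1715/1294 - 919295/181601) = √(-878122015/234991694) = I*√206351379843543410/234991694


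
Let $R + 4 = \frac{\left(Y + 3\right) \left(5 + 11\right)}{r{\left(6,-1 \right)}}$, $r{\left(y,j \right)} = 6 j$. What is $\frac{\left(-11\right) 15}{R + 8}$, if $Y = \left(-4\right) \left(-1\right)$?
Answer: $\frac{45}{4} \approx 11.25$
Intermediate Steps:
$Y = 4$
$R = - \frac{68}{3}$ ($R = -4 + \frac{\left(4 + 3\right) \left(5 + 11\right)}{6 \left(-1\right)} = -4 + \frac{7 \cdot 16}{-6} = -4 + 112 \left(- \frac{1}{6}\right) = -4 - \frac{56}{3} = - \frac{68}{3} \approx -22.667$)
$\frac{\left(-11\right) 15}{R + 8} = \frac{\left(-11\right) 15}{- \frac{68}{3} + 8} = - \frac{165}{- \frac{44}{3}} = \left(-165\right) \left(- \frac{3}{44}\right) = \frac{45}{4}$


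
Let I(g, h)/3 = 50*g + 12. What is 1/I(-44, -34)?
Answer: -1/6564 ≈ -0.00015235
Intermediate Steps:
I(g, h) = 36 + 150*g (I(g, h) = 3*(50*g + 12) = 3*(12 + 50*g) = 36 + 150*g)
1/I(-44, -34) = 1/(36 + 150*(-44)) = 1/(36 - 6600) = 1/(-6564) = -1/6564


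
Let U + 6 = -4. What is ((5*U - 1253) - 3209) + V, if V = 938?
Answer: -3574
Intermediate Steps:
U = -10 (U = -6 - 4 = -10)
((5*U - 1253) - 3209) + V = ((5*(-10) - 1253) - 3209) + 938 = ((-50 - 1253) - 3209) + 938 = (-1303 - 3209) + 938 = -4512 + 938 = -3574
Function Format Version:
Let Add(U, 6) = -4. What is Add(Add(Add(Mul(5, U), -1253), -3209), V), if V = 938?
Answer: -3574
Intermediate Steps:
U = -10 (U = Add(-6, -4) = -10)
Add(Add(Add(Mul(5, U), -1253), -3209), V) = Add(Add(Add(Mul(5, -10), -1253), -3209), 938) = Add(Add(Add(-50, -1253), -3209), 938) = Add(Add(-1303, -3209), 938) = Add(-4512, 938) = -3574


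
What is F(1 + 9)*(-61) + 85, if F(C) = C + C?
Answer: -1135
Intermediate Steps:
F(C) = 2*C
F(1 + 9)*(-61) + 85 = (2*(1 + 9))*(-61) + 85 = (2*10)*(-61) + 85 = 20*(-61) + 85 = -1220 + 85 = -1135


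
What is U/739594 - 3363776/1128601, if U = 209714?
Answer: -1125572558415/417353263997 ≈ -2.6969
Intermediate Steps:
U/739594 - 3363776/1128601 = 209714/739594 - 3363776/1128601 = 209714*(1/739594) - 3363776*1/1128601 = 104857/369797 - 3363776/1128601 = -1125572558415/417353263997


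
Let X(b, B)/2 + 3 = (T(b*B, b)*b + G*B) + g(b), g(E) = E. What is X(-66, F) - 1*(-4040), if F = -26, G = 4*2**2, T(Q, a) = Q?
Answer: -223442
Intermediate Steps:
G = 16 (G = 4*4 = 16)
X(b, B) = -6 + 2*b + 32*B + 2*B*b**2 (X(b, B) = -6 + 2*(((b*B)*b + 16*B) + b) = -6 + 2*(((B*b)*b + 16*B) + b) = -6 + 2*((B*b**2 + 16*B) + b) = -6 + 2*((16*B + B*b**2) + b) = -6 + 2*(b + 16*B + B*b**2) = -6 + (2*b + 32*B + 2*B*b**2) = -6 + 2*b + 32*B + 2*B*b**2)
X(-66, F) - 1*(-4040) = (-6 + 2*(-66) + 32*(-26) + 2*(-26)*(-66)**2) - 1*(-4040) = (-6 - 132 - 832 + 2*(-26)*4356) + 4040 = (-6 - 132 - 832 - 226512) + 4040 = -227482 + 4040 = -223442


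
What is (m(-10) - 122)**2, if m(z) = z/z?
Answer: 14641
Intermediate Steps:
m(z) = 1
(m(-10) - 122)**2 = (1 - 122)**2 = (-121)**2 = 14641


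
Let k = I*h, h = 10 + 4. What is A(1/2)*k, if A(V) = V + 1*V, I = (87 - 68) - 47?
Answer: -392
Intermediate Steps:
I = -28 (I = 19 - 47 = -28)
h = 14
A(V) = 2*V (A(V) = V + V = 2*V)
k = -392 (k = -28*14 = -392)
A(1/2)*k = (2/2)*(-392) = (2*(½))*(-392) = 1*(-392) = -392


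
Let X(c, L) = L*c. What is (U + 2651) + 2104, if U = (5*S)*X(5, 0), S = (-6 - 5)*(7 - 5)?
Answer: 4755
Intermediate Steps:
S = -22 (S = -11*2 = -22)
U = 0 (U = (5*(-22))*(0*5) = -110*0 = 0)
(U + 2651) + 2104 = (0 + 2651) + 2104 = 2651 + 2104 = 4755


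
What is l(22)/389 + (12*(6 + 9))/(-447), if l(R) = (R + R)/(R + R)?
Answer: -23191/57961 ≈ -0.40011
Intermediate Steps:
l(R) = 1 (l(R) = (2*R)/((2*R)) = (2*R)*(1/(2*R)) = 1)
l(22)/389 + (12*(6 + 9))/(-447) = 1/389 + (12*(6 + 9))/(-447) = 1*(1/389) + (12*15)*(-1/447) = 1/389 + 180*(-1/447) = 1/389 - 60/149 = -23191/57961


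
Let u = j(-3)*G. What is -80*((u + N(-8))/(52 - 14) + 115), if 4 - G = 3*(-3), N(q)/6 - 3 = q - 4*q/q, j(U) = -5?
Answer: -170040/19 ≈ -8949.5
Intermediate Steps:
N(q) = -6 + 6*q (N(q) = 18 + 6*(q - 4*q/q) = 18 + 6*(q - 4*1) = 18 + 6*(q - 4) = 18 + 6*(-4 + q) = 18 + (-24 + 6*q) = -6 + 6*q)
G = 13 (G = 4 - 3*(-3) = 4 - 1*(-9) = 4 + 9 = 13)
u = -65 (u = -5*13 = -65)
-80*((u + N(-8))/(52 - 14) + 115) = -80*((-65 + (-6 + 6*(-8)))/(52 - 14) + 115) = -80*((-65 + (-6 - 48))/38 + 115) = -80*((-65 - 54)*(1/38) + 115) = -80*(-119*1/38 + 115) = -80*(-119/38 + 115) = -80*4251/38 = -170040/19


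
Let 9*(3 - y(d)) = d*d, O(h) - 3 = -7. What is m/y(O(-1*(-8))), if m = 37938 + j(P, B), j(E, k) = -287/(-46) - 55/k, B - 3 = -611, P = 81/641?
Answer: 4775521545/153824 ≈ 31045.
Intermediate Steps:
P = 81/641 (P = 81*(1/641) = 81/641 ≈ 0.12636)
B = -608 (B = 3 - 611 = -608)
O(h) = -4 (O(h) = 3 - 7 = -4)
y(d) = 3 - d²/9 (y(d) = 3 - d*d/9 = 3 - d²/9)
j(E, k) = 287/46 - 55/k (j(E, k) = -287*(-1/46) - 55/k = 287/46 - 55/k)
m = 530613505/13984 (m = 37938 + (287/46 - 55/(-608)) = 37938 + (287/46 - 55*(-1/608)) = 37938 + (287/46 + 55/608) = 37938 + 88513/13984 = 530613505/13984 ≈ 37944.)
m/y(O(-1*(-8))) = 530613505/(13984*(3 - ⅑*(-4)²)) = 530613505/(13984*(3 - ⅑*16)) = 530613505/(13984*(3 - 16/9)) = 530613505/(13984*(11/9)) = (530613505/13984)*(9/11) = 4775521545/153824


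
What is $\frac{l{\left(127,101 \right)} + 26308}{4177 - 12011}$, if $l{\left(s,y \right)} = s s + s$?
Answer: $- \frac{21282}{3917} \approx -5.4332$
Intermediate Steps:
$l{\left(s,y \right)} = s + s^{2}$ ($l{\left(s,y \right)} = s^{2} + s = s + s^{2}$)
$\frac{l{\left(127,101 \right)} + 26308}{4177 - 12011} = \frac{127 \left(1 + 127\right) + 26308}{4177 - 12011} = \frac{127 \cdot 128 + 26308}{-7834} = \left(16256 + 26308\right) \left(- \frac{1}{7834}\right) = 42564 \left(- \frac{1}{7834}\right) = - \frac{21282}{3917}$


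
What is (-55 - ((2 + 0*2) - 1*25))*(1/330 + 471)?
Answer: -2486896/165 ≈ -15072.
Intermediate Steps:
(-55 - ((2 + 0*2) - 1*25))*(1/330 + 471) = (-55 - ((2 + 0) - 25))*(1/330 + 471) = (-55 - (2 - 25))*(155431/330) = (-55 - 1*(-23))*(155431/330) = (-55 + 23)*(155431/330) = -32*155431/330 = -2486896/165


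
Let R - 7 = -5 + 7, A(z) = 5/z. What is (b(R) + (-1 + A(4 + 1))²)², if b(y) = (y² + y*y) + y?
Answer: 29241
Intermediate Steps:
R = 9 (R = 7 + (-5 + 7) = 7 + 2 = 9)
b(y) = y + 2*y² (b(y) = (y² + y²) + y = 2*y² + y = y + 2*y²)
(b(R) + (-1 + A(4 + 1))²)² = (9*(1 + 2*9) + (-1 + 5/(4 + 1))²)² = (9*(1 + 18) + (-1 + 5/5)²)² = (9*19 + (-1 + 5*(⅕))²)² = (171 + (-1 + 1)²)² = (171 + 0²)² = (171 + 0)² = 171² = 29241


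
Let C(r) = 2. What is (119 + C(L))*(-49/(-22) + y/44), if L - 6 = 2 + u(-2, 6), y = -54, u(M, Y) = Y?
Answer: 121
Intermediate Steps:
L = 14 (L = 6 + (2 + 6) = 6 + 8 = 14)
(119 + C(L))*(-49/(-22) + y/44) = (119 + 2)*(-49/(-22) - 54/44) = 121*(-49*(-1/22) - 54*1/44) = 121*(49/22 - 27/22) = 121*1 = 121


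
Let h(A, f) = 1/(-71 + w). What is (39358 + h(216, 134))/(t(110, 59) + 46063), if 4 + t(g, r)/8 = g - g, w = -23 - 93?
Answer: 7359945/8607797 ≈ 0.85503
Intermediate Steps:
w = -116
h(A, f) = -1/187 (h(A, f) = 1/(-71 - 116) = 1/(-187) = -1/187)
t(g, r) = -32 (t(g, r) = -32 + 8*(g - g) = -32 + 8*0 = -32 + 0 = -32)
(39358 + h(216, 134))/(t(110, 59) + 46063) = (39358 - 1/187)/(-32 + 46063) = (7359945/187)/46031 = (7359945/187)*(1/46031) = 7359945/8607797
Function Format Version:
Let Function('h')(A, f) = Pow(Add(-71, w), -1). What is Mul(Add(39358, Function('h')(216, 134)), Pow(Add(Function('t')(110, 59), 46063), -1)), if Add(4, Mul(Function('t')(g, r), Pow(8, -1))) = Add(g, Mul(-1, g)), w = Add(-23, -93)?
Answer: Rational(7359945, 8607797) ≈ 0.85503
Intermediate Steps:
w = -116
Function('h')(A, f) = Rational(-1, 187) (Function('h')(A, f) = Pow(Add(-71, -116), -1) = Pow(-187, -1) = Rational(-1, 187))
Function('t')(g, r) = -32 (Function('t')(g, r) = Add(-32, Mul(8, Add(g, Mul(-1, g)))) = Add(-32, Mul(8, 0)) = Add(-32, 0) = -32)
Mul(Add(39358, Function('h')(216, 134)), Pow(Add(Function('t')(110, 59), 46063), -1)) = Mul(Add(39358, Rational(-1, 187)), Pow(Add(-32, 46063), -1)) = Mul(Rational(7359945, 187), Pow(46031, -1)) = Mul(Rational(7359945, 187), Rational(1, 46031)) = Rational(7359945, 8607797)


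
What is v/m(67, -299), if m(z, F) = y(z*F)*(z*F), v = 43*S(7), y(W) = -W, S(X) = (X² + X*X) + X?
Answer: -4515/401321089 ≈ -1.1250e-5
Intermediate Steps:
S(X) = X + 2*X² (S(X) = (X² + X²) + X = 2*X² + X = X + 2*X²)
v = 4515 (v = 43*(7*(1 + 2*7)) = 43*(7*(1 + 14)) = 43*(7*15) = 43*105 = 4515)
m(z, F) = -F²*z² (m(z, F) = (-z*F)*(z*F) = (-F*z)*(F*z) = -F²*z²)
v/m(67, -299) = 4515/((-1*(-299)²*67²)) = 4515/((-1*89401*4489)) = 4515/(-401321089) = 4515*(-1/401321089) = -4515/401321089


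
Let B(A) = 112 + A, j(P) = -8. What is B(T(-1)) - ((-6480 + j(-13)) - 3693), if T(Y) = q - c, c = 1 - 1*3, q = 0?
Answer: 10295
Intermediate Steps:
c = -2 (c = 1 - 3 = -2)
T(Y) = 2 (T(Y) = 0 - 1*(-2) = 0 + 2 = 2)
B(T(-1)) - ((-6480 + j(-13)) - 3693) = (112 + 2) - ((-6480 - 8) - 3693) = 114 - (-6488 - 3693) = 114 - 1*(-10181) = 114 + 10181 = 10295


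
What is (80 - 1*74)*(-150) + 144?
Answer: -756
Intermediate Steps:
(80 - 1*74)*(-150) + 144 = (80 - 74)*(-150) + 144 = 6*(-150) + 144 = -900 + 144 = -756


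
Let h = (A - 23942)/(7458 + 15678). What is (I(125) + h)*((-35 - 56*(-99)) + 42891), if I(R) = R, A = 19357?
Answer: 8734430375/1446 ≈ 6.0404e+6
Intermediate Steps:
h = -4585/23136 (h = (19357 - 23942)/(7458 + 15678) = -4585/23136 ≈ -0.19818)
(I(125) + h)*((-35 - 56*(-99)) + 42891) = (125 - 4585/23136)*((-35 - 56*(-99)) + 42891) = 2887415*((-35 + 5544) + 42891)/23136 = 2887415*(5509 + 42891)/23136 = (2887415/23136)*48400 = 8734430375/1446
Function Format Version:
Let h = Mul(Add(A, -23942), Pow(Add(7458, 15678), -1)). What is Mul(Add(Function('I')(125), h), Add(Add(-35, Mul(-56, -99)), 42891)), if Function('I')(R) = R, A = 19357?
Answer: Rational(8734430375, 1446) ≈ 6.0404e+6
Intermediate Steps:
h = Rational(-4585, 23136) (h = Mul(Add(19357, -23942), Pow(Add(7458, 15678), -1)) = Mul(-4585, Pow(23136, -1)) = Mul(-4585, Rational(1, 23136)) = Rational(-4585, 23136) ≈ -0.19818)
Mul(Add(Function('I')(125), h), Add(Add(-35, Mul(-56, -99)), 42891)) = Mul(Add(125, Rational(-4585, 23136)), Add(Add(-35, Mul(-56, -99)), 42891)) = Mul(Rational(2887415, 23136), Add(Add(-35, 5544), 42891)) = Mul(Rational(2887415, 23136), Add(5509, 42891)) = Mul(Rational(2887415, 23136), 48400) = Rational(8734430375, 1446)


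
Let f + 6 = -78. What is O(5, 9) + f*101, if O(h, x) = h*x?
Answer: -8439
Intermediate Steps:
f = -84 (f = -6 - 78 = -84)
O(5, 9) + f*101 = 5*9 - 84*101 = 45 - 8484 = -8439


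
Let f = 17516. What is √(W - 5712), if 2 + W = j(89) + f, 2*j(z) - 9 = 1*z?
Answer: √11851 ≈ 108.86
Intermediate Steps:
j(z) = 9/2 + z/2 (j(z) = 9/2 + (1*z)/2 = 9/2 + z/2)
W = 17563 (W = -2 + ((9/2 + (½)*89) + 17516) = -2 + ((9/2 + 89/2) + 17516) = -2 + (49 + 17516) = -2 + 17565 = 17563)
√(W - 5712) = √(17563 - 5712) = √11851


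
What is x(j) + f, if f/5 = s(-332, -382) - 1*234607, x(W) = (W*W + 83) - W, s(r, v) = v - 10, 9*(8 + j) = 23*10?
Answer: -95144330/81 ≈ -1.1746e+6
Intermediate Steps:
j = 158/9 (j = -8 + (23*10)/9 = -8 + (⅑)*230 = -8 + 230/9 = 158/9 ≈ 17.556)
s(r, v) = -10 + v
x(W) = 83 + W² - W (x(W) = (W² + 83) - W = (83 + W²) - W = 83 + W² - W)
f = -1174995 (f = 5*((-10 - 382) - 1*234607) = 5*(-392 - 234607) = 5*(-234999) = -1174995)
x(j) + f = (83 + (158/9)² - 1*158/9) - 1174995 = (83 + 24964/81 - 158/9) - 1174995 = 30265/81 - 1174995 = -95144330/81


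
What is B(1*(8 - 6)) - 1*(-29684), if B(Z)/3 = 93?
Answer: 29963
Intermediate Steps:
B(Z) = 279 (B(Z) = 3*93 = 279)
B(1*(8 - 6)) - 1*(-29684) = 279 - 1*(-29684) = 279 + 29684 = 29963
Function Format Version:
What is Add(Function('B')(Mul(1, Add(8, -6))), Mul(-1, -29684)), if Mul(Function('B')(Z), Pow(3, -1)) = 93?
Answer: 29963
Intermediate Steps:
Function('B')(Z) = 279 (Function('B')(Z) = Mul(3, 93) = 279)
Add(Function('B')(Mul(1, Add(8, -6))), Mul(-1, -29684)) = Add(279, Mul(-1, -29684)) = Add(279, 29684) = 29963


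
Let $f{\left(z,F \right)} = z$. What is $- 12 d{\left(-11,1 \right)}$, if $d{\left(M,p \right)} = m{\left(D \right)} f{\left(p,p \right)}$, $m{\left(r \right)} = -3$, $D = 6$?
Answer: $36$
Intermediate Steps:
$d{\left(M,p \right)} = - 3 p$
$- 12 d{\left(-11,1 \right)} = - 12 \left(\left(-3\right) 1\right) = \left(-12\right) \left(-3\right) = 36$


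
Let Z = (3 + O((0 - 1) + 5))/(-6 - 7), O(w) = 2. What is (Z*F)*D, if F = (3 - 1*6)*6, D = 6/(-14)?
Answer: -270/91 ≈ -2.9670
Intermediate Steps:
D = -3/7 (D = 6*(-1/14) = -3/7 ≈ -0.42857)
F = -18 (F = (3 - 6)*6 = -3*6 = -18)
Z = -5/13 (Z = (3 + 2)/(-6 - 7) = 5/(-13) = 5*(-1/13) = -5/13 ≈ -0.38462)
(Z*F)*D = -5/13*(-18)*(-3/7) = (90/13)*(-3/7) = -270/91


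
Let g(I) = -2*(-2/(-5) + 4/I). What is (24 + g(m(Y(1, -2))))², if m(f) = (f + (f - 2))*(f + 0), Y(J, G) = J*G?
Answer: 114244/225 ≈ 507.75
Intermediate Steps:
Y(J, G) = G*J
m(f) = f*(-2 + 2*f) (m(f) = (f + (-2 + f))*f = (-2 + 2*f)*f = f*(-2 + 2*f))
g(I) = -⅘ - 8/I (g(I) = -2*(-2*(-⅕) + 4/I) = -2*(⅖ + 4/I) = -⅘ - 8/I)
(24 + g(m(Y(1, -2))))² = (24 + (-⅘ - 8*(-1/(4*(-1 - 2*1)))))² = (24 + (-⅘ - 8*(-1/(4*(-1 - 2)))))² = (24 + (-⅘ - 8/(2*(-2)*(-3))))² = (24 + (-⅘ - 8/12))² = (24 + (-⅘ - 8*1/12))² = (24 + (-⅘ - ⅔))² = (24 - 22/15)² = (338/15)² = 114244/225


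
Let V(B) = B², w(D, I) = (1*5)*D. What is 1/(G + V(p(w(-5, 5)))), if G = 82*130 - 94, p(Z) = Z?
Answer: 1/11191 ≈ 8.9357e-5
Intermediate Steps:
w(D, I) = 5*D
G = 10566 (G = 10660 - 94 = 10566)
1/(G + V(p(w(-5, 5)))) = 1/(10566 + (5*(-5))²) = 1/(10566 + (-25)²) = 1/(10566 + 625) = 1/11191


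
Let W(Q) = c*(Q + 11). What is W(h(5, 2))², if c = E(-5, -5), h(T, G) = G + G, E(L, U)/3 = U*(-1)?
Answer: 50625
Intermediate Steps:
E(L, U) = -3*U (E(L, U) = 3*(U*(-1)) = 3*(-U) = -3*U)
h(T, G) = 2*G
c = 15 (c = -3*(-5) = 15)
W(Q) = 165 + 15*Q (W(Q) = 15*(Q + 11) = 15*(11 + Q) = 165 + 15*Q)
W(h(5, 2))² = (165 + 15*(2*2))² = (165 + 15*4)² = (165 + 60)² = 225² = 50625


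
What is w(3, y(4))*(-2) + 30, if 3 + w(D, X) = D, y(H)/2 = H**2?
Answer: 30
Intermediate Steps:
y(H) = 2*H**2
w(D, X) = -3 + D
w(3, y(4))*(-2) + 30 = (-3 + 3)*(-2) + 30 = 0*(-2) + 30 = 0 + 30 = 30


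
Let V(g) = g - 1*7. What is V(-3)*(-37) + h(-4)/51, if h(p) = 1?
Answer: 18871/51 ≈ 370.02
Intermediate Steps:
V(g) = -7 + g (V(g) = g - 7 = -7 + g)
V(-3)*(-37) + h(-4)/51 = (-7 - 3)*(-37) + 1/51 = -10*(-37) + 1*(1/51) = 370 + 1/51 = 18871/51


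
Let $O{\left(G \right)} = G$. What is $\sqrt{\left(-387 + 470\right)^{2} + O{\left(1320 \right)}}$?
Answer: $\sqrt{8209} \approx 90.604$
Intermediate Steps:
$\sqrt{\left(-387 + 470\right)^{2} + O{\left(1320 \right)}} = \sqrt{\left(-387 + 470\right)^{2} + 1320} = \sqrt{83^{2} + 1320} = \sqrt{6889 + 1320} = \sqrt{8209}$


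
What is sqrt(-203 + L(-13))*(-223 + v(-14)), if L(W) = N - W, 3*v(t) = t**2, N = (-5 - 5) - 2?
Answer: -473*I*sqrt(202)/3 ≈ -2240.9*I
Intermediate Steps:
N = -12 (N = -10 - 2 = -12)
v(t) = t**2/3
L(W) = -12 - W
sqrt(-203 + L(-13))*(-223 + v(-14)) = sqrt(-203 + (-12 - 1*(-13)))*(-223 + (1/3)*(-14)**2) = sqrt(-203 + (-12 + 13))*(-223 + (1/3)*196) = sqrt(-203 + 1)*(-223 + 196/3) = sqrt(-202)*(-473/3) = (I*sqrt(202))*(-473/3) = -473*I*sqrt(202)/3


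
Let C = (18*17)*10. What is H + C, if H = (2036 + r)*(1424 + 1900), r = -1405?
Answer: 2100504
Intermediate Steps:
C = 3060 (C = 306*10 = 3060)
H = 2097444 (H = (2036 - 1405)*(1424 + 1900) = 631*3324 = 2097444)
H + C = 2097444 + 3060 = 2100504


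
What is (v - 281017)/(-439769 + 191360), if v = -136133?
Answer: 46350/27601 ≈ 1.6793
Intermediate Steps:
(v - 281017)/(-439769 + 191360) = (-136133 - 281017)/(-439769 + 191360) = -417150/(-248409) = -417150*(-1/248409) = 46350/27601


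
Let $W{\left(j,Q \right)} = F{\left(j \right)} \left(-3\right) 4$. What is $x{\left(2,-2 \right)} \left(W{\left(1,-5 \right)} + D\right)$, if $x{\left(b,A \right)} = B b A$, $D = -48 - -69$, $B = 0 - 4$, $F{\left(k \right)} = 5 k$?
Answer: $-624$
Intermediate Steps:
$B = -4$ ($B = 0 - 4 = -4$)
$D = 21$ ($D = -48 + 69 = 21$)
$x{\left(b,A \right)} = - 4 A b$ ($x{\left(b,A \right)} = - 4 b A = - 4 A b$)
$W{\left(j,Q \right)} = - 60 j$ ($W{\left(j,Q \right)} = 5 j \left(-3\right) 4 = - 15 j 4 = - 60 j$)
$x{\left(2,-2 \right)} \left(W{\left(1,-5 \right)} + D\right) = \left(-4\right) \left(-2\right) 2 \left(\left(-60\right) 1 + 21\right) = 16 \left(-60 + 21\right) = 16 \left(-39\right) = -624$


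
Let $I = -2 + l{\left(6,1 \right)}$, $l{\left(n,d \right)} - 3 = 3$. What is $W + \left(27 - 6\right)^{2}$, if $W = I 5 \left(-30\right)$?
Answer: $-159$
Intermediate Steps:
$l{\left(n,d \right)} = 6$ ($l{\left(n,d \right)} = 3 + 3 = 6$)
$I = 4$ ($I = -2 + 6 = 4$)
$W = -600$ ($W = 4 \cdot 5 \left(-30\right) = 4 \left(-150\right) = -600$)
$W + \left(27 - 6\right)^{2} = -600 + \left(27 - 6\right)^{2} = -600 + 21^{2} = -600 + 441 = -159$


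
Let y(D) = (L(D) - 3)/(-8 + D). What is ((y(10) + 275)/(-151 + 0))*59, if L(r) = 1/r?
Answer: -322789/3020 ≈ -106.88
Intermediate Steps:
L(r) = 1/r
y(D) = (-3 + 1/D)/(-8 + D) (y(D) = (1/D - 3)/(-8 + D) = (-3 + 1/D)/(-8 + D))
((y(10) + 275)/(-151 + 0))*59 = (((1 - 3*10)/(10*(-8 + 10)) + 275)/(-151 + 0))*59 = (((1/10)*(1 - 30)/2 + 275)/(-151))*59 = (((1/10)*(1/2)*(-29) + 275)*(-1/151))*59 = ((-29/20 + 275)*(-1/151))*59 = ((5471/20)*(-1/151))*59 = -5471/3020*59 = -322789/3020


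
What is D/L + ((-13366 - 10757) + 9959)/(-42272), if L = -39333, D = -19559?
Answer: 345977665/415671144 ≈ 0.83234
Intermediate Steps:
D/L + ((-13366 - 10757) + 9959)/(-42272) = -19559/(-39333) + ((-13366 - 10757) + 9959)/(-42272) = -19559*(-1/39333) + (-24123 + 9959)*(-1/42272) = 19559/39333 - 14164*(-1/42272) = 19559/39333 + 3541/10568 = 345977665/415671144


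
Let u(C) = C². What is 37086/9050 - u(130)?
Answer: -76453957/4525 ≈ -16896.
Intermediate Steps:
37086/9050 - u(130) = 37086/9050 - 1*130² = 37086*(1/9050) - 1*16900 = 18543/4525 - 16900 = -76453957/4525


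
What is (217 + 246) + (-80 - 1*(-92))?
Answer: 475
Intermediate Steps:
(217 + 246) + (-80 - 1*(-92)) = 463 + (-80 + 92) = 463 + 12 = 475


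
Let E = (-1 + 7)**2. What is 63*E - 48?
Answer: 2220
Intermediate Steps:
E = 36 (E = 6**2 = 36)
63*E - 48 = 63*36 - 48 = 2268 - 48 = 2220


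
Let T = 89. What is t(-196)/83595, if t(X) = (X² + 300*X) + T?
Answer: -1353/5573 ≈ -0.24278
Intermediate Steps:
t(X) = 89 + X² + 300*X (t(X) = (X² + 300*X) + 89 = 89 + X² + 300*X)
t(-196)/83595 = (89 + (-196)² + 300*(-196))/83595 = (89 + 38416 - 58800)*(1/83595) = -20295*1/83595 = -1353/5573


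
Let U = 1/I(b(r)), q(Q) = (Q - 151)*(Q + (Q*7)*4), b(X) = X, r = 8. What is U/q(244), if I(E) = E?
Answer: 1/5264544 ≈ 1.8995e-7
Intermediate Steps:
q(Q) = 29*Q*(-151 + Q) (q(Q) = (-151 + Q)*(Q + (7*Q)*4) = (-151 + Q)*(Q + 28*Q) = (-151 + Q)*(29*Q) = 29*Q*(-151 + Q))
U = ⅛ (U = 1/8 = ⅛ ≈ 0.12500)
U/q(244) = 1/(8*((29*244*(-151 + 244)))) = 1/(8*((29*244*93))) = (⅛)/658068 = (⅛)*(1/658068) = 1/5264544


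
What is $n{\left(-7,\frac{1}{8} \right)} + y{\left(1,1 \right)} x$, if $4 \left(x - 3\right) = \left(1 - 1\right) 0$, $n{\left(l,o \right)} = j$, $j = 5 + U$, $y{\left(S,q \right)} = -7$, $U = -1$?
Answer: $-17$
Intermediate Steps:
$j = 4$ ($j = 5 - 1 = 4$)
$n{\left(l,o \right)} = 4$
$x = 3$ ($x = 3 + \frac{\left(1 - 1\right) 0}{4} = 3 + \frac{0 \cdot 0}{4} = 3 + \frac{1}{4} \cdot 0 = 3 + 0 = 3$)
$n{\left(-7,\frac{1}{8} \right)} + y{\left(1,1 \right)} x = 4 - 21 = -17$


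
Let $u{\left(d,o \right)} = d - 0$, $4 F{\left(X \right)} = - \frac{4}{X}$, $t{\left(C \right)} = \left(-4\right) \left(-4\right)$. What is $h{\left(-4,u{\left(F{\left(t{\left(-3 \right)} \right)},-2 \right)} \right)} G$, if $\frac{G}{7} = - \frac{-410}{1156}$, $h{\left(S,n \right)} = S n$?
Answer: $\frac{1435}{2312} \approx 0.62068$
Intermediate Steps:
$t{\left(C \right)} = 16$
$F{\left(X \right)} = - \frac{1}{X}$ ($F{\left(X \right)} = \frac{\left(-4\right) \frac{1}{X}}{4} = - \frac{1}{X}$)
$u{\left(d,o \right)} = d$ ($u{\left(d,o \right)} = d + 0 = d$)
$G = \frac{1435}{578}$ ($G = 7 \left(- \frac{-410}{1156}\right) = 7 \left(\left(-1\right) \left(- \frac{205}{578}\right)\right) = 7 \cdot \frac{205}{578} = \frac{1435}{578} \approx 2.4827$)
$h{\left(-4,u{\left(F{\left(t{\left(-3 \right)} \right)},-2 \right)} \right)} G = - 4 \left(- \frac{1}{16}\right) \frac{1435}{578} = - 4 \left(\left(-1\right) \frac{1}{16}\right) \frac{1435}{578} = \left(-4\right) \left(- \frac{1}{16}\right) \frac{1435}{578} = \frac{1}{4} \cdot \frac{1435}{578} = \frac{1435}{2312}$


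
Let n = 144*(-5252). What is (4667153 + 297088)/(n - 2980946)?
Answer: -4964241/3737234 ≈ -1.3283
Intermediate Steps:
n = -756288
(4667153 + 297088)/(n - 2980946) = (4667153 + 297088)/(-756288 - 2980946) = 4964241/(-3737234) = 4964241*(-1/3737234) = -4964241/3737234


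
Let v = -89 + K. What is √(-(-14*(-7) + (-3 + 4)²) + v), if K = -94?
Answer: I*√282 ≈ 16.793*I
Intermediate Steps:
v = -183 (v = -89 - 94 = -183)
√(-(-14*(-7) + (-3 + 4)²) + v) = √(-(-14*(-7) + (-3 + 4)²) - 183) = √(-(98 + 1²) - 183) = √(-(98 + 1) - 183) = √(-1*99 - 183) = √(-99 - 183) = √(-282) = I*√282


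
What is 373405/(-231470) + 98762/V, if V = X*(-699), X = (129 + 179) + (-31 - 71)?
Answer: -7662851971/3333029118 ≈ -2.2991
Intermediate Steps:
X = 206 (X = 308 - 102 = 206)
V = -143994 (V = 206*(-699) = -143994)
373405/(-231470) + 98762/V = 373405/(-231470) + 98762/(-143994) = 373405*(-1/231470) + 98762*(-1/143994) = -74681/46294 - 49381/71997 = -7662851971/3333029118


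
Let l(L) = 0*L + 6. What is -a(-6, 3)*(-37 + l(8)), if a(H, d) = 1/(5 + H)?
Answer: -31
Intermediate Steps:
l(L) = 6 (l(L) = 0 + 6 = 6)
-a(-6, 3)*(-37 + l(8)) = -(-37 + 6)/(5 - 6) = -(-31)/(-1) = -(-1)*(-31) = -1*31 = -31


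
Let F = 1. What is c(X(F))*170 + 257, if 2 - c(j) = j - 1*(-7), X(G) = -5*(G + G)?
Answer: 1107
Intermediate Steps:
X(G) = -10*G
c(j) = -5 - j (c(j) = 2 - (j - 1*(-7)) = 2 - (j + 7) = 2 - (7 + j) = 2 + (-7 - j) = -5 - j)
c(X(F))*170 + 257 = (-5 - (-10))*170 + 257 = (-5 - 1*(-10))*170 + 257 = (-5 + 10)*170 + 257 = 5*170 + 257 = 850 + 257 = 1107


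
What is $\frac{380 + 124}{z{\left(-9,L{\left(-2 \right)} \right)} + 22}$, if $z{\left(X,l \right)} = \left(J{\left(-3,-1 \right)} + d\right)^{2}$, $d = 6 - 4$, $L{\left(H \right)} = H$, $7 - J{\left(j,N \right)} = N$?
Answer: $\frac{252}{61} \approx 4.1311$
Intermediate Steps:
$J{\left(j,N \right)} = 7 - N$
$d = 2$
$z{\left(X,l \right)} = 100$ ($z{\left(X,l \right)} = \left(\left(7 - -1\right) + 2\right)^{2} = \left(\left(7 + 1\right) + 2\right)^{2} = \left(8 + 2\right)^{2} = 10^{2} = 100$)
$\frac{380 + 124}{z{\left(-9,L{\left(-2 \right)} \right)} + 22} = \frac{380 + 124}{100 + 22} = \frac{504}{122} = 504 \cdot \frac{1}{122} = \frac{252}{61}$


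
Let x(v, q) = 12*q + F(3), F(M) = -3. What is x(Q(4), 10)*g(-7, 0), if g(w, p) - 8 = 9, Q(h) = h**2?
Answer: 1989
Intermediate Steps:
g(w, p) = 17 (g(w, p) = 8 + 9 = 17)
x(v, q) = -3 + 12*q (x(v, q) = 12*q - 3 = -3 + 12*q)
x(Q(4), 10)*g(-7, 0) = (-3 + 12*10)*17 = (-3 + 120)*17 = 117*17 = 1989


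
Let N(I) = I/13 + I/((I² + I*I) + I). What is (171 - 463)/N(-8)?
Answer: 56940/133 ≈ 428.12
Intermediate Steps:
N(I) = I/13 + I/(I + 2*I²) (N(I) = I*(1/13) + I/((I² + I²) + I) = I/13 + I/(2*I² + I) = I/13 + I/(I + 2*I²))
(171 - 463)/N(-8) = (171 - 463)/(((13 - 8 + 2*(-8)²)/(13*(1 + 2*(-8))))) = -292*13*(1 - 16)/(13 - 8 + 2*64) = -292*(-195/(13 - 8 + 128)) = -292/((1/13)*(-1/15)*133) = -292/(-133/195) = -292*(-195/133) = 56940/133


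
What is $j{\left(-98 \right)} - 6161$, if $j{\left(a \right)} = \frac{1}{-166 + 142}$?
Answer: $- \frac{147865}{24} \approx -6161.0$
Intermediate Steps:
$j{\left(a \right)} = - \frac{1}{24}$ ($j{\left(a \right)} = \frac{1}{-24} = - \frac{1}{24}$)
$j{\left(-98 \right)} - 6161 = - \frac{1}{24} - 6161 = - \frac{147865}{24}$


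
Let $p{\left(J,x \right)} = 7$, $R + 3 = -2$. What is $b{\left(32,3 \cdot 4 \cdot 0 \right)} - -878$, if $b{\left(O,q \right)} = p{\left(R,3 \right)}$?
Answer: $885$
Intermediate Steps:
$R = -5$ ($R = -3 - 2 = -5$)
$b{\left(O,q \right)} = 7$
$b{\left(32,3 \cdot 4 \cdot 0 \right)} - -878 = 7 - -878 = 7 + 878 = 885$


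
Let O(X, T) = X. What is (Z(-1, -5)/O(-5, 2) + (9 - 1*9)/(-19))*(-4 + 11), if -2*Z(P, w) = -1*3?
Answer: -21/10 ≈ -2.1000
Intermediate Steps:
Z(P, w) = 3/2 (Z(P, w) = -(-1)*3/2 = -1/2*(-3) = 3/2)
(Z(-1, -5)/O(-5, 2) + (9 - 1*9)/(-19))*(-4 + 11) = ((3/2)/(-5) + (9 - 1*9)/(-19))*(-4 + 11) = ((3/2)*(-1/5) + (9 - 9)*(-1/19))*7 = (-3/10 + 0*(-1/19))*7 = (-3/10 + 0)*7 = -3/10*7 = -21/10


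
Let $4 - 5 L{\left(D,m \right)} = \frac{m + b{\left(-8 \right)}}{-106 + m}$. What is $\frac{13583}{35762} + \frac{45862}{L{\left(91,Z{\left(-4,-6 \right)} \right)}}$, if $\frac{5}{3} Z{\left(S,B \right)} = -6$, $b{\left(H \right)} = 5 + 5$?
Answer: $\frac{140435948786}{2485459} \approx 56503.0$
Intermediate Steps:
$b{\left(H \right)} = 10$
$Z{\left(S,B \right)} = - \frac{18}{5}$ ($Z{\left(S,B \right)} = \frac{3}{5} \left(-6\right) = - \frac{18}{5}$)
$L{\left(D,m \right)} = \frac{4}{5} - \frac{10 + m}{5 \left(-106 + m\right)}$ ($L{\left(D,m \right)} = \frac{4}{5} - \frac{\left(m + 10\right) \frac{1}{-106 + m}}{5} = \frac{4}{5} - \frac{\left(10 + m\right) \frac{1}{-106 + m}}{5} = \frac{4}{5} - \frac{\frac{1}{-106 + m} \left(10 + m\right)}{5} = \frac{4}{5} - \frac{10 + m}{5 \left(-106 + m\right)}$)
$\frac{13583}{35762} + \frac{45862}{L{\left(91,Z{\left(-4,-6 \right)} \right)}} = \frac{13583}{35762} + \frac{45862}{\frac{1}{5} \frac{1}{-106 - \frac{18}{5}} \left(-434 + 3 \left(- \frac{18}{5}\right)\right)} = 13583 \cdot \frac{1}{35762} + \frac{45862}{\frac{1}{5} \frac{1}{- \frac{548}{5}} \left(-434 - \frac{54}{5}\right)} = \frac{13583}{35762} + \frac{45862}{\frac{1}{5} \left(- \frac{5}{548}\right) \left(- \frac{2224}{5}\right)} = \frac{13583}{35762} + \frac{45862}{\frac{556}{685}} = \frac{13583}{35762} + 45862 \cdot \frac{685}{556} = \frac{13583}{35762} + \frac{15707735}{278} = \frac{140435948786}{2485459}$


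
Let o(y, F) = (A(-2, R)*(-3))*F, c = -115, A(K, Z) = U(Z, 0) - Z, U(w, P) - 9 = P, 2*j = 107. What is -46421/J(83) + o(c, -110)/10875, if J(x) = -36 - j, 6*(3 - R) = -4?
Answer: 201994358/389325 ≈ 518.83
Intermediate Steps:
j = 107/2 (j = (½)*107 = 107/2 ≈ 53.500)
U(w, P) = 9 + P
R = 11/3 (R = 3 - ⅙*(-4) = 3 + ⅔ = 11/3 ≈ 3.6667)
A(K, Z) = 9 - Z (A(K, Z) = (9 + 0) - Z = 9 - Z)
J(x) = -179/2 (J(x) = -36 - 1*107/2 = -36 - 107/2 = -179/2)
o(y, F) = -16*F (o(y, F) = ((9 - 1*11/3)*(-3))*F = ((9 - 11/3)*(-3))*F = ((16/3)*(-3))*F = -16*F)
-46421/J(83) + o(c, -110)/10875 = -46421/(-179/2) - 16*(-110)/10875 = -46421*(-2/179) + 1760*(1/10875) = 92842/179 + 352/2175 = 201994358/389325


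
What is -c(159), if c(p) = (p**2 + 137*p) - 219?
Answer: -46845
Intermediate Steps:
c(p) = -219 + p**2 + 137*p
-c(159) = -(-219 + 159**2 + 137*159) = -(-219 + 25281 + 21783) = -1*46845 = -46845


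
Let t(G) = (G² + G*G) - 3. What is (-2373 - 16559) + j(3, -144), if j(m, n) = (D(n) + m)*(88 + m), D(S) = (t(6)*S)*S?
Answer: 130182685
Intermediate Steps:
t(G) = -3 + 2*G² (t(G) = (G² + G²) - 3 = 2*G² - 3 = -3 + 2*G²)
D(S) = 69*S² (D(S) = ((-3 + 2*6²)*S)*S = ((-3 + 2*36)*S)*S = ((-3 + 72)*S)*S = (69*S)*S = 69*S²)
j(m, n) = (88 + m)*(m + 69*n²) (j(m, n) = (69*n² + m)*(88 + m) = (m + 69*n²)*(88 + m) = (88 + m)*(m + 69*n²))
(-2373 - 16559) + j(3, -144) = (-2373 - 16559) + (3² + 88*3 + 6072*(-144)² + 69*3*(-144)²) = -18932 + (9 + 264 + 6072*20736 + 69*3*20736) = -18932 + (9 + 264 + 125908992 + 4292352) = -18932 + 130201617 = 130182685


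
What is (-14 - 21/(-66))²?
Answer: 90601/484 ≈ 187.19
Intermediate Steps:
(-14 - 21/(-66))² = (-14 - 21*(-1/66))² = (-14 + 7/22)² = (-301/22)² = 90601/484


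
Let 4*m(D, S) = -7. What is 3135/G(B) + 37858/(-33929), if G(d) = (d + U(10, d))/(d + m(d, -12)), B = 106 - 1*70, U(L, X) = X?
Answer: 4853810917/3257184 ≈ 1490.2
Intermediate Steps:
B = 36 (B = 106 - 70 = 36)
m(D, S) = -7/4 (m(D, S) = (¼)*(-7) = -7/4)
G(d) = 2*d/(-7/4 + d) (G(d) = (d + d)/(d - 7/4) = (2*d)/(-7/4 + d) = 2*d/(-7/4 + d))
3135/G(B) + 37858/(-33929) = 3135/((8*36/(-7 + 4*36))) + 37858/(-33929) = 3135/((8*36/(-7 + 144))) + 37858*(-1/33929) = 3135/((8*36/137)) - 37858/33929 = 3135/((8*36*(1/137))) - 37858/33929 = 3135/(288/137) - 37858/33929 = 3135*(137/288) - 37858/33929 = 143165/96 - 37858/33929 = 4853810917/3257184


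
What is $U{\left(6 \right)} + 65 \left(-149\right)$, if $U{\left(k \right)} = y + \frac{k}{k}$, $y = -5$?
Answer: $-9689$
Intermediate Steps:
$U{\left(k \right)} = -4$ ($U{\left(k \right)} = -5 + \frac{k}{k} = -5 + 1 = -4$)
$U{\left(6 \right)} + 65 \left(-149\right) = -4 + 65 \left(-149\right) = -4 - 9685 = -9689$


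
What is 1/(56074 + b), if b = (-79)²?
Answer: 1/62315 ≈ 1.6048e-5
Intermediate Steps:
b = 6241
1/(56074 + b) = 1/(56074 + 6241) = 1/62315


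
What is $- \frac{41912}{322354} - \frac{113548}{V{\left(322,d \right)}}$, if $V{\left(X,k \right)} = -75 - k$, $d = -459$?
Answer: $- \frac{4577343275}{15472992} \approx -295.83$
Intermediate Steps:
$- \frac{41912}{322354} - \frac{113548}{V{\left(322,d \right)}} = - \frac{41912}{322354} - \frac{113548}{-75 - -459} = \left(-41912\right) \frac{1}{322354} - \frac{113548}{-75 + 459} = - \frac{20956}{161177} - \frac{113548}{384} = - \frac{20956}{161177} - \frac{28387}{96} = - \frac{4577343275}{15472992}$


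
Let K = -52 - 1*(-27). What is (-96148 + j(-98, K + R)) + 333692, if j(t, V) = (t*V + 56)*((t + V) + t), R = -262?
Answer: -13374362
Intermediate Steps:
K = -25 (K = -52 + 27 = -25)
j(t, V) = (56 + V*t)*(V + 2*t) (j(t, V) = (V*t + 56)*((V + t) + t) = (56 + V*t)*(V + 2*t))
(-96148 + j(-98, K + R)) + 333692 = (-96148 + (56*(-25 - 262) + 112*(-98) - 98*(-25 - 262)² + 2*(-25 - 262)*(-98)²)) + 333692 = (-96148 + (56*(-287) - 10976 - 98*(-287)² + 2*(-287)*9604)) + 333692 = (-96148 + (-16072 - 10976 - 98*82369 - 5512696)) + 333692 = (-96148 + (-16072 - 10976 - 8072162 - 5512696)) + 333692 = (-96148 - 13611906) + 333692 = -13708054 + 333692 = -13374362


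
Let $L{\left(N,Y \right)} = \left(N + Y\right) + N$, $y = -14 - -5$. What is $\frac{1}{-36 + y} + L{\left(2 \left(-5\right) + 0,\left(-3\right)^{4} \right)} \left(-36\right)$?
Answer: $- \frac{98821}{45} \approx -2196.0$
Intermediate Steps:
$y = -9$ ($y = -14 + 5 = -9$)
$L{\left(N,Y \right)} = Y + 2 N$
$\frac{1}{-36 + y} + L{\left(2 \left(-5\right) + 0,\left(-3\right)^{4} \right)} \left(-36\right) = \frac{1}{-36 - 9} + \left(\left(-3\right)^{4} + 2 \left(2 \left(-5\right) + 0\right)\right) \left(-36\right) = \frac{1}{-45} + \left(81 + 2 \left(-10 + 0\right)\right) \left(-36\right) = - \frac{1}{45} + \left(81 + 2 \left(-10\right)\right) \left(-36\right) = - \frac{1}{45} + \left(81 - 20\right) \left(-36\right) = - \frac{1}{45} + 61 \left(-36\right) = - \frac{1}{45} - 2196 = - \frac{98821}{45}$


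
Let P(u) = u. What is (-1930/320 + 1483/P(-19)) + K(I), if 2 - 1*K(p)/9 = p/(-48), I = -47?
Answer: -45537/608 ≈ -74.896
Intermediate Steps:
K(p) = 18 + 3*p/16 (K(p) = 18 - 9*p/(-48) = 18 - 9*p*(-1)/48 = 18 - (-3)*p/16 = 18 + 3*p/16)
(-1930/320 + 1483/P(-19)) + K(I) = (-1930/320 + 1483/(-19)) + (18 + (3/16)*(-47)) = (-1930*1/320 + 1483*(-1/19)) + (18 - 141/16) = (-193/32 - 1483/19) + 147/16 = -51123/608 + 147/16 = -45537/608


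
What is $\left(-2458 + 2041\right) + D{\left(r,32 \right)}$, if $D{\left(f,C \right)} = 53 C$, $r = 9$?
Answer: $1279$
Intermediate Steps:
$\left(-2458 + 2041\right) + D{\left(r,32 \right)} = \left(-2458 + 2041\right) + 53 \cdot 32 = -417 + 1696 = 1279$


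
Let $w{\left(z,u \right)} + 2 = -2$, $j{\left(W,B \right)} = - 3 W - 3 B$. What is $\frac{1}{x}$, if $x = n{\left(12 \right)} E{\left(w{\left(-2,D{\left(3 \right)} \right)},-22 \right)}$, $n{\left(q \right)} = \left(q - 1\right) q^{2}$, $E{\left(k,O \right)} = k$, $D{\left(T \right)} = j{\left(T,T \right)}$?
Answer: $- \frac{1}{6336} \approx -0.00015783$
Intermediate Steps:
$j{\left(W,B \right)} = - 3 B - 3 W$
$D{\left(T \right)} = - 6 T$ ($D{\left(T \right)} = - 3 T - 3 T = - 6 T$)
$w{\left(z,u \right)} = -4$ ($w{\left(z,u \right)} = -2 - 2 = -4$)
$n{\left(q \right)} = q^{2} \left(-1 + q\right)$ ($n{\left(q \right)} = \left(-1 + q\right) q^{2} = q^{2} \left(-1 + q\right)$)
$x = -6336$ ($x = 12^{2} \left(-1 + 12\right) \left(-4\right) = 144 \cdot 11 \left(-4\right) = 1584 \left(-4\right) = -6336$)
$\frac{1}{x} = \frac{1}{-6336} = - \frac{1}{6336}$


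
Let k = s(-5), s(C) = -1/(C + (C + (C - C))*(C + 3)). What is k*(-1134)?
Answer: 1134/5 ≈ 226.80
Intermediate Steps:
s(C) = -1/(C + C*(3 + C)) (s(C) = -1/(C + (C + 0)*(3 + C)) = -1/(C + C*(3 + C)))
k = -1/5 (k = -1/(-5*(4 - 5)) = -1*(-1/5)/(-1) = -1*(-1/5)*(-1) = -1/5 ≈ -0.20000)
k*(-1134) = -1/5*(-1134) = 1134/5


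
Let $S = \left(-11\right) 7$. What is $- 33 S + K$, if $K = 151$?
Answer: $2692$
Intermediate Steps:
$S = -77$
$- 33 S + K = \left(-33\right) \left(-77\right) + 151 = 2541 + 151 = 2692$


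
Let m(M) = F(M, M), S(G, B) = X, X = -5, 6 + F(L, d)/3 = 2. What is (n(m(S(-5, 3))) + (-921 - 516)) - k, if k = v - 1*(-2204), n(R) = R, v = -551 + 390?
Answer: -3492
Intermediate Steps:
F(L, d) = -12 (F(L, d) = -18 + 3*2 = -18 + 6 = -12)
S(G, B) = -5
m(M) = -12
v = -161
k = 2043 (k = -161 - 1*(-2204) = -161 + 2204 = 2043)
(n(m(S(-5, 3))) + (-921 - 516)) - k = (-12 + (-921 - 516)) - 1*2043 = (-12 - 1437) - 2043 = -1449 - 2043 = -3492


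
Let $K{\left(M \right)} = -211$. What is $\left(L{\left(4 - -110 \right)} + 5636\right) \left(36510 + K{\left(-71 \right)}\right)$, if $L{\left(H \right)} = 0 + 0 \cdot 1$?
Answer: $204581164$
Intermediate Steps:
$L{\left(H \right)} = 0$ ($L{\left(H \right)} = 0 + 0 = 0$)
$\left(L{\left(4 - -110 \right)} + 5636\right) \left(36510 + K{\left(-71 \right)}\right) = \left(0 + 5636\right) \left(36510 - 211\right) = 5636 \cdot 36299 = 204581164$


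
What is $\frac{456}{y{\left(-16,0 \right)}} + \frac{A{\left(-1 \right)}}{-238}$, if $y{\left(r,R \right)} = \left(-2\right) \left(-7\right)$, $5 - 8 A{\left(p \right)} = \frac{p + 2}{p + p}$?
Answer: $\frac{124021}{3808} \approx 32.569$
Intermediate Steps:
$A{\left(p \right)} = \frac{5}{8} - \frac{2 + p}{16 p}$ ($A{\left(p \right)} = \frac{5}{8} - \frac{\left(p + 2\right) \frac{1}{p + p}}{8} = \frac{5}{8} - \frac{\left(2 + p\right) \frac{1}{2 p}}{8} = \frac{5}{8} - \frac{\frac{1}{2} \frac{1}{p} \left(2 + p\right)}{8} = \frac{5}{8} - \frac{2 + p}{16 p}$)
$y{\left(r,R \right)} = 14$
$\frac{456}{y{\left(-16,0 \right)}} + \frac{A{\left(-1 \right)}}{-238} = \frac{456}{14} + \frac{\frac{1}{16} \frac{1}{-1} \left(-2 + 9 \left(-1\right)\right)}{-238} = 456 \cdot \frac{1}{14} + \frac{1}{16} \left(-1\right) \left(-2 - 9\right) \left(- \frac{1}{238}\right) = \frac{228}{7} + \frac{1}{16} \left(-1\right) \left(-11\right) \left(- \frac{1}{238}\right) = \frac{228}{7} + \frac{11}{16} \left(- \frac{1}{238}\right) = \frac{228}{7} - \frac{11}{3808} = \frac{124021}{3808}$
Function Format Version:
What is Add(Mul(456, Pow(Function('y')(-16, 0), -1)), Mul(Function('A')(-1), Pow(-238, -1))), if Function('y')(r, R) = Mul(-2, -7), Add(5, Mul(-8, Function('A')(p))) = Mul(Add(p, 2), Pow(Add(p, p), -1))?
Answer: Rational(124021, 3808) ≈ 32.569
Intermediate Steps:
Function('A')(p) = Add(Rational(5, 8), Mul(Rational(-1, 16), Pow(p, -1), Add(2, p))) (Function('A')(p) = Add(Rational(5, 8), Mul(Rational(-1, 8), Mul(Add(p, 2), Pow(Add(p, p), -1)))) = Add(Rational(5, 8), Mul(Rational(-1, 8), Mul(Add(2, p), Pow(Mul(2, p), -1)))) = Add(Rational(5, 8), Mul(Rational(-1, 8), Mul(Add(2, p), Mul(Rational(1, 2), Pow(p, -1))))) = Add(Rational(5, 8), Mul(Rational(-1, 8), Mul(Rational(1, 2), Pow(p, -1), Add(2, p)))) = Add(Rational(5, 8), Mul(Rational(-1, 16), Pow(p, -1), Add(2, p))))
Function('y')(r, R) = 14
Add(Mul(456, Pow(Function('y')(-16, 0), -1)), Mul(Function('A')(-1), Pow(-238, -1))) = Add(Mul(456, Pow(14, -1)), Mul(Mul(Rational(1, 16), Pow(-1, -1), Add(-2, Mul(9, -1))), Pow(-238, -1))) = Add(Mul(456, Rational(1, 14)), Mul(Mul(Rational(1, 16), -1, Add(-2, -9)), Rational(-1, 238))) = Add(Rational(228, 7), Mul(Mul(Rational(1, 16), -1, -11), Rational(-1, 238))) = Add(Rational(228, 7), Mul(Rational(11, 16), Rational(-1, 238))) = Add(Rational(228, 7), Rational(-11, 3808)) = Rational(124021, 3808)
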